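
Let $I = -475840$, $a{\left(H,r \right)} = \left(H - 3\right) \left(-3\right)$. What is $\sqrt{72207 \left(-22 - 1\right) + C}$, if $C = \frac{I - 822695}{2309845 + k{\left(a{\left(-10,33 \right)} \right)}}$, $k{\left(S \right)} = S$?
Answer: $\frac{i \sqrt{2215274939719324989}}{1154942} \approx 1288.7 i$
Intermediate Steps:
$a{\left(H,r \right)} = 9 - 3 H$ ($a{\left(H,r \right)} = \left(-3 + H\right) \left(-3\right) = 9 - 3 H$)
$C = - \frac{1298535}{2309884}$ ($C = \frac{-475840 - 822695}{2309845 + \left(9 - -30\right)} = - \frac{1298535}{2309845 + \left(9 + 30\right)} = - \frac{1298535}{2309845 + 39} = - \frac{1298535}{2309884} \approx -0.56216$)
$\sqrt{72207 \left(-22 - 1\right) + C} = \sqrt{72207 \left(-22 - 1\right) - \frac{1298535}{2309884}} = \sqrt{72207 \left(-23\right) - \frac{1298535}{2309884}} = \sqrt{-1660761 - \frac{1298535}{2309884}} = \sqrt{- \frac{3836166560259}{2309884}} = \frac{i \sqrt{2215274939719324989}}{1154942}$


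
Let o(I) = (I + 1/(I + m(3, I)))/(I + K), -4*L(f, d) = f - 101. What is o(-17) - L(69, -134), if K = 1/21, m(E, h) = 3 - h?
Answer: -1249/178 ≈ -7.0169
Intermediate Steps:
L(f, d) = 101/4 - f/4 (L(f, d) = -(f - 101)/4 = -(-101 + f)/4 = 101/4 - f/4)
K = 1/21 ≈ 0.047619
o(I) = (1/3 + I)/(1/21 + I) (o(I) = (I + 1/(I + (3 - I)))/(I + 1/21) = (I + 1/3)/(1/21 + I) = (1/3 + I)/(1/21 + I))
o(-17) - L(69, -134) = 7*(1 + 3*(-17))/(1 + 21*(-17)) - (101/4 - 1/4*69) = 7*(1 - 51)/(1 - 357) - (101/4 - 69/4) = 7*(-50)/(-356) - 1*8 = 7*(-1/356)*(-50) - 8 = 175/178 - 8 = -1249/178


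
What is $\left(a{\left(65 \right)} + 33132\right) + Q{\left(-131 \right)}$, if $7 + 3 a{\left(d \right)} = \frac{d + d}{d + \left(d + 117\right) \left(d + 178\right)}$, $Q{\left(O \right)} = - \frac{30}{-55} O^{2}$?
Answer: $\frac{4777217149}{112431} \approx 42490.0$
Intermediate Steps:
$Q{\left(O \right)} = \frac{6 O^{2}}{11}$ ($Q{\left(O \right)} = \left(-30\right) \left(- \frac{1}{55}\right) O^{2} = \frac{6 O^{2}}{11}$)
$a{\left(d \right)} = - \frac{7}{3} + \frac{2 d}{3 \left(d + \left(117 + d\right) \left(178 + d\right)\right)}$ ($a{\left(d \right)} = - \frac{7}{3} + \frac{\left(d + d\right) \frac{1}{d + \left(d + 117\right) \left(d + 178\right)}}{3} = - \frac{7}{3} + \frac{2 d \frac{1}{d + \left(117 + d\right) \left(178 + d\right)}}{3} = - \frac{7}{3} + \frac{2 d}{3 \left(d + \left(117 + d\right) \left(178 + d\right)\right)}$)
$\left(a{\left(65 \right)} + 33132\right) + Q{\left(-131 \right)} = \left(\frac{-145782 - 134550 - 7 \cdot 65^{2}}{3 \left(20826 + 65^{2} + 296 \cdot 65\right)} + 33132\right) + \frac{6 \left(-131\right)^{2}}{11} = \left(\frac{-145782 - 134550 - 29575}{3 \left(20826 + 4225 + 19240\right)} + 33132\right) + \frac{6}{11} \cdot 17161 = \left(\frac{-145782 - 134550 - 29575}{3 \cdot 44291} + 33132\right) + \frac{102966}{11} = \left(\frac{1}{3} \cdot \frac{1}{44291} \left(-309907\right) + 33132\right) + \frac{102966}{11} = \left(- \frac{23839}{10221} + 33132\right) + \frac{102966}{11} = \frac{338618333}{10221} + \frac{102966}{11} = \frac{4777217149}{112431}$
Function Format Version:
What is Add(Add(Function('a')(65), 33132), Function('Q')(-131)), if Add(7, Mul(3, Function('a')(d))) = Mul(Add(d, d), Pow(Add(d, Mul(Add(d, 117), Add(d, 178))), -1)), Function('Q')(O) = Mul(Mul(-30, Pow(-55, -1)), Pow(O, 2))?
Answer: Rational(4777217149, 112431) ≈ 42490.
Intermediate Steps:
Function('Q')(O) = Mul(Rational(6, 11), Pow(O, 2)) (Function('Q')(O) = Mul(Mul(-30, Rational(-1, 55)), Pow(O, 2)) = Mul(Rational(6, 11), Pow(O, 2)))
Function('a')(d) = Add(Rational(-7, 3), Mul(Rational(2, 3), d, Pow(Add(d, Mul(Add(117, d), Add(178, d))), -1))) (Function('a')(d) = Add(Rational(-7, 3), Mul(Rational(1, 3), Mul(Add(d, d), Pow(Add(d, Mul(Add(d, 117), Add(d, 178))), -1)))) = Add(Rational(-7, 3), Mul(Rational(1, 3), Mul(Mul(2, d), Pow(Add(d, Mul(Add(117, d), Add(178, d))), -1)))) = Add(Rational(-7, 3), Mul(Rational(1, 3), Mul(2, d, Pow(Add(d, Mul(Add(117, d), Add(178, d))), -1)))) = Add(Rational(-7, 3), Mul(Rational(2, 3), d, Pow(Add(d, Mul(Add(117, d), Add(178, d))), -1))))
Add(Add(Function('a')(65), 33132), Function('Q')(-131)) = Add(Add(Mul(Rational(1, 3), Pow(Add(20826, Pow(65, 2), Mul(296, 65)), -1), Add(-145782, Mul(-2070, 65), Mul(-7, Pow(65, 2)))), 33132), Mul(Rational(6, 11), Pow(-131, 2))) = Add(Add(Mul(Rational(1, 3), Pow(Add(20826, 4225, 19240), -1), Add(-145782, -134550, Mul(-7, 4225))), 33132), Mul(Rational(6, 11), 17161)) = Add(Add(Mul(Rational(1, 3), Pow(44291, -1), Add(-145782, -134550, -29575)), 33132), Rational(102966, 11)) = Add(Add(Mul(Rational(1, 3), Rational(1, 44291), -309907), 33132), Rational(102966, 11)) = Add(Add(Rational(-23839, 10221), 33132), Rational(102966, 11)) = Add(Rational(338618333, 10221), Rational(102966, 11)) = Rational(4777217149, 112431)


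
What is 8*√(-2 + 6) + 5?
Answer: 21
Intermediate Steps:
8*√(-2 + 6) + 5 = 8*√4 + 5 = 8*2 + 5 = 16 + 5 = 21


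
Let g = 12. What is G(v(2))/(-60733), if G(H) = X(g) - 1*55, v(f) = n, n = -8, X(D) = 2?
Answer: 53/60733 ≈ 0.00087267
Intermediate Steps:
v(f) = -8
G(H) = -53 (G(H) = 2 - 1*55 = 2 - 55 = -53)
G(v(2))/(-60733) = -53/(-60733) = -53*(-1/60733) = 53/60733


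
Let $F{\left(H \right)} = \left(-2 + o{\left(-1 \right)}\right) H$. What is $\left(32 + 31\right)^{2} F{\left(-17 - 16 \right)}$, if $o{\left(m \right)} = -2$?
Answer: $523908$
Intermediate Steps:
$F{\left(H \right)} = - 4 H$ ($F{\left(H \right)} = \left(-2 - 2\right) H = - 4 H$)
$\left(32 + 31\right)^{2} F{\left(-17 - 16 \right)} = \left(32 + 31\right)^{2} \left(- 4 \left(-17 - 16\right)\right) = 63^{2} \left(\left(-4\right) \left(-33\right)\right) = 3969 \cdot 132 = 523908$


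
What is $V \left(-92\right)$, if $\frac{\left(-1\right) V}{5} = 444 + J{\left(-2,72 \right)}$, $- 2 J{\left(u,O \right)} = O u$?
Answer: $237360$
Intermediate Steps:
$J{\left(u,O \right)} = - \frac{O u}{2}$
$V = -2580$ ($V = - 5 \left(444 - 36 \left(-2\right)\right) = - 5 \left(444 + 72\right) = \left(-5\right) 516 = -2580$)
$V \left(-92\right) = \left(-2580\right) \left(-92\right) = 237360$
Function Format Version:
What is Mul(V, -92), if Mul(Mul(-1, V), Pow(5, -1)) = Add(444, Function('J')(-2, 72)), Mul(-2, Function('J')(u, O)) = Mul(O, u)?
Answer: 237360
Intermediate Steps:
Function('J')(u, O) = Mul(Rational(-1, 2), O, u) (Function('J')(u, O) = Mul(Rational(-1, 2), Mul(O, u)) = Mul(Rational(-1, 2), O, u))
V = -2580 (V = Mul(-5, Add(444, Mul(Rational(-1, 2), 72, -2))) = Mul(-5, Add(444, 72)) = Mul(-5, 516) = -2580)
Mul(V, -92) = Mul(-2580, -92) = 237360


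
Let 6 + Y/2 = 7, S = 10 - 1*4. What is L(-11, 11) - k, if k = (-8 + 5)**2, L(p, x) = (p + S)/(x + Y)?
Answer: -122/13 ≈ -9.3846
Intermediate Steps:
S = 6 (S = 10 - 4 = 6)
Y = 2 (Y = -12 + 2*7 = -12 + 14 = 2)
L(p, x) = (6 + p)/(2 + x) (L(p, x) = (p + 6)/(x + 2) = (6 + p)/(2 + x))
k = 9 (k = (-3)**2 = 9)
L(-11, 11) - k = (6 - 11)/(2 + 11) - 1*9 = -5/13 - 9 = -122/13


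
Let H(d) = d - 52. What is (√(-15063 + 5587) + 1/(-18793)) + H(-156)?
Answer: -3908945/18793 + 2*I*√2369 ≈ -208.0 + 97.345*I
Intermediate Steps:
H(d) = -52 + d
(√(-15063 + 5587) + 1/(-18793)) + H(-156) = (√(-15063 + 5587) + 1/(-18793)) + (-52 - 156) = (√(-9476) - 1/18793) - 208 = (2*I*√2369 - 1/18793) - 208 = (-1/18793 + 2*I*√2369) - 208 = -3908945/18793 + 2*I*√2369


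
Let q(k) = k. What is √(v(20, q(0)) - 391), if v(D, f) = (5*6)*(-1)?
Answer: I*√421 ≈ 20.518*I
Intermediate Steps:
v(D, f) = -30 (v(D, f) = 30*(-1) = -30)
√(v(20, q(0)) - 391) = √(-30 - 391) = √(-421) = I*√421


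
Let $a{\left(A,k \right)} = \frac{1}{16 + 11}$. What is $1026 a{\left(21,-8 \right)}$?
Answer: $38$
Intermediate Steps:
$a{\left(A,k \right)} = \frac{1}{27}$
$1026 a{\left(21,-8 \right)} = 1026 \cdot \frac{1}{27} = 38$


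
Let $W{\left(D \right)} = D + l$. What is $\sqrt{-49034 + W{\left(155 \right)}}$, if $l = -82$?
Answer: $i \sqrt{48961} \approx 221.27 i$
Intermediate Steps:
$W{\left(D \right)} = -82 + D$ ($W{\left(D \right)} = D - 82 = -82 + D$)
$\sqrt{-49034 + W{\left(155 \right)}} = \sqrt{-49034 + \left(-82 + 155\right)} = \sqrt{-49034 + 73} = \sqrt{-48961} = i \sqrt{48961}$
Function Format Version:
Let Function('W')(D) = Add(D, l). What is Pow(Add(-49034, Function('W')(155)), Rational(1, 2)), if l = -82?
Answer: Mul(I, Pow(48961, Rational(1, 2))) ≈ Mul(221.27, I)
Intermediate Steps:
Function('W')(D) = Add(-82, D) (Function('W')(D) = Add(D, -82) = Add(-82, D))
Pow(Add(-49034, Function('W')(155)), Rational(1, 2)) = Pow(Add(-49034, Add(-82, 155)), Rational(1, 2)) = Pow(Add(-49034, 73), Rational(1, 2)) = Pow(-48961, Rational(1, 2)) = Mul(I, Pow(48961, Rational(1, 2)))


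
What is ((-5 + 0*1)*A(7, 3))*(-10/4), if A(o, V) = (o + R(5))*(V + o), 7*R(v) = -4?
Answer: 5625/7 ≈ 803.57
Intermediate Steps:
R(v) = -4/7 (R(v) = (⅐)*(-4) = -4/7)
A(o, V) = (-4/7 + o)*(V + o) (A(o, V) = (o - 4/7)*(V + o) = (-4/7 + o)*(V + o))
((-5 + 0*1)*A(7, 3))*(-10/4) = ((-5 + 0*1)*(7² - 4/7*3 - 4/7*7 + 3*7))*(-10/4) = ((-5 + 0)*(49 - 12/7 - 4 + 21))*(-10*¼) = -5*450/7*(-5/2) = -2250/7*(-5/2) = 5625/7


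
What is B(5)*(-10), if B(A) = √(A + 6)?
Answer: -10*√11 ≈ -33.166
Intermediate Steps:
B(A) = √(6 + A)
B(5)*(-10) = √(6 + 5)*(-10) = √11*(-10) = -10*√11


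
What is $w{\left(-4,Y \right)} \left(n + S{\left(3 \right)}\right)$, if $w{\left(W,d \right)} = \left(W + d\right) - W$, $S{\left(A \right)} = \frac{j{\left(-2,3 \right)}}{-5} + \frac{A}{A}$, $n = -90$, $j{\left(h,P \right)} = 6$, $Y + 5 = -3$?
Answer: $\frac{3608}{5} \approx 721.6$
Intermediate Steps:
$Y = -8$ ($Y = -5 - 3 = -8$)
$S{\left(A \right)} = - \frac{1}{5}$ ($S{\left(A \right)} = \frac{6}{-5} + \frac{A}{A} = 6 \left(- \frac{1}{5}\right) + 1 = - \frac{6}{5} + 1 = - \frac{1}{5}$)
$w{\left(W,d \right)} = d$
$w{\left(-4,Y \right)} \left(n + S{\left(3 \right)}\right) = - 8 \left(-90 - \frac{1}{5}\right) = \left(-8\right) \left(- \frac{451}{5}\right) = \frac{3608}{5}$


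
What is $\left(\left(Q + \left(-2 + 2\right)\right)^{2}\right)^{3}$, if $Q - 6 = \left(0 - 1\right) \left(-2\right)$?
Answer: $262144$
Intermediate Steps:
$Q = 8$ ($Q = 6 + \left(0 - 1\right) \left(-2\right) = 6 - -2 = 6 + 2 = 8$)
$\left(\left(Q + \left(-2 + 2\right)\right)^{2}\right)^{3} = \left(\left(8 + \left(-2 + 2\right)\right)^{2}\right)^{3} = \left(\left(8 + 0\right)^{2}\right)^{3} = \left(8^{2}\right)^{3} = 64^{3} = 262144$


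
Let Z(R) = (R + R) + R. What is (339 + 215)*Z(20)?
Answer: 33240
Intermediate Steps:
Z(R) = 3*R (Z(R) = 2*R + R = 3*R)
(339 + 215)*Z(20) = (339 + 215)*(3*20) = 554*60 = 33240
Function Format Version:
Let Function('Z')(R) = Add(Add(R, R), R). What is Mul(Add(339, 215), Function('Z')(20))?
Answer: 33240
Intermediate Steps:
Function('Z')(R) = Mul(3, R) (Function('Z')(R) = Add(Mul(2, R), R) = Mul(3, R))
Mul(Add(339, 215), Function('Z')(20)) = Mul(Add(339, 215), Mul(3, 20)) = Mul(554, 60) = 33240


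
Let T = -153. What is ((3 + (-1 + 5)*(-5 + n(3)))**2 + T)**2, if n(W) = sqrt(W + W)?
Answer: 164800 - 63104*sqrt(6) ≈ 10227.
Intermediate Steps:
n(W) = sqrt(2)*sqrt(W) (n(W) = sqrt(2*W) = sqrt(2)*sqrt(W))
((3 + (-1 + 5)*(-5 + n(3)))**2 + T)**2 = ((3 + (-1 + 5)*(-5 + sqrt(2)*sqrt(3)))**2 - 153)**2 = ((3 + 4*(-5 + sqrt(6)))**2 - 153)**2 = ((3 + (-20 + 4*sqrt(6)))**2 - 153)**2 = ((-17 + 4*sqrt(6))**2 - 153)**2 = (-153 + (-17 + 4*sqrt(6))**2)**2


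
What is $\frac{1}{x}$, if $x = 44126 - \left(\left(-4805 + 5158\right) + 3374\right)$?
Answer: $\frac{1}{40399} \approx 2.4753 \cdot 10^{-5}$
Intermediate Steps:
$x = 40399$ ($x = 44126 - \left(353 + 3374\right) = 44126 - 3727 = 40399$)
$\frac{1}{x} = \frac{1}{40399}$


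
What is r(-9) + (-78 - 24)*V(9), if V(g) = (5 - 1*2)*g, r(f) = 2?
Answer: -2752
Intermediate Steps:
V(g) = 3*g (V(g) = (5 - 2)*g = 3*g)
r(-9) + (-78 - 24)*V(9) = 2 + (-78 - 24)*(3*9) = 2 - 102*27 = 2 - 2754 = -2752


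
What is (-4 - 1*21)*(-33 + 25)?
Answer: 200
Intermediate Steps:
(-4 - 1*21)*(-33 + 25) = (-4 - 21)*(-8) = -25*(-8) = 200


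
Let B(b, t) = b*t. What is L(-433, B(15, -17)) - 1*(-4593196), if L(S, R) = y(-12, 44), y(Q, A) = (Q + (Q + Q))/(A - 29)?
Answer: 22965968/5 ≈ 4.5932e+6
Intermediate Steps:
y(Q, A) = 3*Q/(-29 + A) (y(Q, A) = (Q + 2*Q)/(-29 + A) = (3*Q)/(-29 + A) = 3*Q/(-29 + A))
L(S, R) = -12/5 (L(S, R) = 3*(-12)/(-29 + 44) = 3*(-12)/15 = 3*(-12)*(1/15) = -12/5)
L(-433, B(15, -17)) - 1*(-4593196) = -12/5 - 1*(-4593196) = -12/5 + 4593196 = 22965968/5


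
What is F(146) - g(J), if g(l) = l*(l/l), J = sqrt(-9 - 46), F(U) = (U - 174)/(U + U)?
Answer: -7/73 - I*sqrt(55) ≈ -0.09589 - 7.4162*I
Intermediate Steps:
F(U) = (-174 + U)/(2*U) (F(U) = (-174 + U)/((2*U)) = (-174 + U)*(1/(2*U)) = (-174 + U)/(2*U))
J = I*sqrt(55) (J = sqrt(-55) = I*sqrt(55) ≈ 7.4162*I)
g(l) = l (g(l) = l*1 = l)
F(146) - g(J) = (1/2)*(-174 + 146)/146 - I*sqrt(55) = (1/2)*(1/146)*(-28) - I*sqrt(55) = -7/73 - I*sqrt(55)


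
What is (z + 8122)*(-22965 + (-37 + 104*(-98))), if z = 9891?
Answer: -597923522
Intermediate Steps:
(z + 8122)*(-22965 + (-37 + 104*(-98))) = (9891 + 8122)*(-22965 + (-37 + 104*(-98))) = 18013*(-22965 + (-37 - 10192)) = 18013*(-22965 - 10229) = 18013*(-33194) = -597923522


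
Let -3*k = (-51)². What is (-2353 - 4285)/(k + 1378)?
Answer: -6638/511 ≈ -12.990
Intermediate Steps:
k = -867 (k = -⅓*(-51)² = -⅓*2601 = -867)
(-2353 - 4285)/(k + 1378) = (-2353 - 4285)/(-867 + 1378) = -6638/511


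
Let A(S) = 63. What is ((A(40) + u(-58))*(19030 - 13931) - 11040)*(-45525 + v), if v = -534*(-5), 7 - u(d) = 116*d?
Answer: -1485009831510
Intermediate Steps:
u(d) = 7 - 116*d
v = 2670
((A(40) + u(-58))*(19030 - 13931) - 11040)*(-45525 + v) = ((63 + (7 - 116*(-58)))*(19030 - 13931) - 11040)*(-45525 + 2670) = ((63 + (7 + 6728))*5099 - 11040)*(-42855) = ((63 + 6735)*5099 - 11040)*(-42855) = (6798*5099 - 11040)*(-42855) = (34663002 - 11040)*(-42855) = 34651962*(-42855) = -1485009831510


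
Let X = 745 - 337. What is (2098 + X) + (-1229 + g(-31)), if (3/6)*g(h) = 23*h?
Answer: -149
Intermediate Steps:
g(h) = 46*h (g(h) = 2*(23*h) = 46*h)
X = 408
(2098 + X) + (-1229 + g(-31)) = (2098 + 408) + (-1229 + 46*(-31)) = 2506 + (-1229 - 1426) = 2506 - 2655 = -149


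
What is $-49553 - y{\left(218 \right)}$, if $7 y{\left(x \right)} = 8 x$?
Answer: $- \frac{348615}{7} \approx -49802.0$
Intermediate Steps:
$y{\left(x \right)} = \frac{8 x}{7}$
$-49553 - y{\left(218 \right)} = -49553 - \frac{8}{7} \cdot 218 = -49553 - \frac{1744}{7} = - \frac{348615}{7}$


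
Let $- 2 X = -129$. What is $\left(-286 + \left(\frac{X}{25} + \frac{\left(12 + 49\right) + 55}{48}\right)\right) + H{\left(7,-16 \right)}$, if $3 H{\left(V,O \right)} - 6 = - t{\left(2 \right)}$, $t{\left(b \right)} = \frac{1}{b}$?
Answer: $- \frac{27917}{100} \approx -279.17$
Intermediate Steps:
$H{\left(V,O \right)} = \frac{11}{6}$ ($H{\left(V,O \right)} = 2 + \frac{\left(-1\right) \frac{1}{2}}{3} = 2 + \frac{1}{3} \left(- \frac{1}{2}\right) = 2 - \frac{1}{6} = \frac{11}{6}$)
$X = \frac{129}{2}$ ($X = \left(- \frac{1}{2}\right) \left(-129\right) = \frac{129}{2} \approx 64.5$)
$\left(-286 + \left(\frac{X}{25} + \frac{\left(12 + 49\right) + 55}{48}\right)\right) + H{\left(7,-16 \right)} = \left(-286 + \left(\frac{129}{2 \cdot 25} + \frac{\left(12 + 49\right) + 55}{48}\right)\right) + \frac{11}{6} = \left(-286 + \left(\frac{129}{2} \cdot \frac{1}{25} + \left(61 + 55\right) \frac{1}{48}\right)\right) + \frac{11}{6} = \left(-286 + \left(\frac{129}{50} + 116 \cdot \frac{1}{48}\right)\right) + \frac{11}{6} = \left(-286 + \left(\frac{129}{50} + \frac{29}{12}\right)\right) + \frac{11}{6} = \left(-286 + \frac{1499}{300}\right) + \frac{11}{6} = - \frac{84301}{300} + \frac{11}{6} = - \frac{27917}{100}$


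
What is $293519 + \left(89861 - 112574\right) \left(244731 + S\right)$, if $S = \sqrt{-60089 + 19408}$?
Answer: $-5558281684 - 22713 i \sqrt{40681} \approx -5.5583 \cdot 10^{9} - 4.5811 \cdot 10^{6} i$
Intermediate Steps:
$S = i \sqrt{40681}$ ($S = \sqrt{-40681} = i \sqrt{40681} \approx 201.7 i$)
$293519 + \left(89861 - 112574\right) \left(244731 + S\right) = 293519 + \left(89861 - 112574\right) \left(244731 + i \sqrt{40681}\right) = 293519 - 22713 \left(244731 + i \sqrt{40681}\right) = 293519 - \left(5558575203 + 22713 i \sqrt{40681}\right) = -5558281684 - 22713 i \sqrt{40681}$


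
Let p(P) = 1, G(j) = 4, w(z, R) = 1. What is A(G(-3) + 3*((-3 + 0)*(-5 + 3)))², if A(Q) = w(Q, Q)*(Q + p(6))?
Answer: 529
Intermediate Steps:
A(Q) = 1 + Q (A(Q) = 1*(Q + 1) = 1*(1 + Q) = 1 + Q)
A(G(-3) + 3*((-3 + 0)*(-5 + 3)))² = (1 + (4 + 3*((-3 + 0)*(-5 + 3))))² = (1 + (4 + 3*(-3*(-2))))² = (1 + (4 + 3*6))² = (1 + (4 + 18))² = (1 + 22)² = 23² = 529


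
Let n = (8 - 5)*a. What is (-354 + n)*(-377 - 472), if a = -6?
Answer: 315828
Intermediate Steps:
n = -18 (n = (8 - 5)*(-6) = 3*(-6) = -18)
(-354 + n)*(-377 - 472) = (-354 - 18)*(-377 - 472) = -372*(-849) = 315828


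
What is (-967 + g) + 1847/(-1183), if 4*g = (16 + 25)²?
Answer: -2594609/4732 ≈ -548.31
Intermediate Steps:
g = 1681/4 (g = (16 + 25)²/4 = (¼)*41² = (¼)*1681 = 1681/4 ≈ 420.25)
(-967 + g) + 1847/(-1183) = (-967 + 1681/4) + 1847/(-1183) = -2187/4 + 1847*(-1/1183) = -2187/4 - 1847/1183 = -2594609/4732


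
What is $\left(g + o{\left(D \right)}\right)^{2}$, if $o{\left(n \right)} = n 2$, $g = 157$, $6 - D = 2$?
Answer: $27225$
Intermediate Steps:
$D = 4$ ($D = 6 - 2 = 4$)
$o{\left(n \right)} = 2 n$
$\left(g + o{\left(D \right)}\right)^{2} = \left(157 + 2 \cdot 4\right)^{2} = \left(157 + 8\right)^{2} = 165^{2} = 27225$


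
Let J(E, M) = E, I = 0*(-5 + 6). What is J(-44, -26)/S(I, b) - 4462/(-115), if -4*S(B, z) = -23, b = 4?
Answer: 3582/115 ≈ 31.148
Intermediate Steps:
I = 0 (I = 0*1 = 0)
S(B, z) = 23/4 (S(B, z) = -¼*(-23) = 23/4)
J(-44, -26)/S(I, b) - 4462/(-115) = -44/23/4 - 4462/(-115) = -44*4/23 - 4462*(-1/115) = -176/23 + 194/5 = 3582/115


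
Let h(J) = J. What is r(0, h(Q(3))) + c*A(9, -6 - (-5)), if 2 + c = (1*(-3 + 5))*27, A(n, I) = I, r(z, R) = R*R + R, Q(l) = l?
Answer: -40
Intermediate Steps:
r(z, R) = R + R² (r(z, R) = R² + R = R + R²)
c = 52 (c = -2 + (1*(-3 + 5))*27 = -2 + (1*2)*27 = -2 + 2*27 = -2 + 54 = 52)
r(0, h(Q(3))) + c*A(9, -6 - (-5)) = 3*(1 + 3) + 52*(-6 - (-5)) = 3*4 + 52*(-6 - 1*(-5)) = 12 + 52*(-6 + 5) = 12 + 52*(-1) = 12 - 52 = -40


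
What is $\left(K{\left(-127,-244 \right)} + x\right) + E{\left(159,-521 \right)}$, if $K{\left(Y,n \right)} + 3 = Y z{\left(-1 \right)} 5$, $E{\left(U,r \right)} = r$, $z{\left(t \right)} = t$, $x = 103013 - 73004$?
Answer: $30120$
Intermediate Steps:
$x = 30009$
$K{\left(Y,n \right)} = -3 - 5 Y$ ($K{\left(Y,n \right)} = -3 + Y \left(-1\right) 5 = -3 + - Y 5 = -3 - 5 Y$)
$\left(K{\left(-127,-244 \right)} + x\right) + E{\left(159,-521 \right)} = \left(\left(-3 - -635\right) + 30009\right) - 521 = \left(\left(-3 + 635\right) + 30009\right) - 521 = \left(632 + 30009\right) - 521 = 30641 - 521 = 30120$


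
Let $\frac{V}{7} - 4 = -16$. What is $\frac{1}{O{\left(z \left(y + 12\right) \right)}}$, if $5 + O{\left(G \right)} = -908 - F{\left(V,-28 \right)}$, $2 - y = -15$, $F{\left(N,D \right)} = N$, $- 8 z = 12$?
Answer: $- \frac{1}{829} \approx -0.0012063$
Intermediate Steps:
$V = -84$ ($V = 28 + 7 \left(-16\right) = 28 - 112 = -84$)
$z = - \frac{3}{2}$ ($z = \left(- \frac{1}{8}\right) 12 = - \frac{3}{2} \approx -1.5$)
$y = 17$ ($y = 2 - -15 = 2 + 15 = 17$)
$O{\left(G \right)} = -829$ ($O{\left(G \right)} = -5 - 824 = -829$)
$\frac{1}{O{\left(z \left(y + 12\right) \right)}} = \frac{1}{-829} = - \frac{1}{829}$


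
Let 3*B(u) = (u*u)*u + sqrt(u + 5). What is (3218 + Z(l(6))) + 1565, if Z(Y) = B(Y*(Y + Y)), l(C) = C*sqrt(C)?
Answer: 26878639 + sqrt(437)/3 ≈ 2.6879e+7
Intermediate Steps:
B(u) = u**3/3 + sqrt(5 + u)/3 (B(u) = ((u*u)*u + sqrt(u + 5))/3 = (u**2*u + sqrt(5 + u))/3 = (u**3 + sqrt(5 + u))/3 = u**3/3 + sqrt(5 + u)/3)
l(C) = C**(3/2)
Z(Y) = sqrt(5 + 2*Y**2)/3 + 8*Y**6/3 (Z(Y) = (Y*(Y + Y))**3/3 + sqrt(5 + Y*(Y + Y))/3 = (Y*(2*Y))**3/3 + sqrt(5 + Y*(2*Y))/3 = (2*Y**2)**3/3 + sqrt(5 + 2*Y**2)/3 = (8*Y**6)/3 + sqrt(5 + 2*Y**2)/3 = 8*Y**6/3 + sqrt(5 + 2*Y**2)/3 = sqrt(5 + 2*Y**2)/3 + 8*Y**6/3)
(3218 + Z(l(6))) + 1565 = (3218 + (sqrt(5 + 2*(6**(3/2))**2)/3 + 8*(6**(3/2))**6/3)) + 1565 = (3218 + (sqrt(5 + 2*(6*sqrt(6))**2)/3 + 8*(6*sqrt(6))**6/3)) + 1565 = (3218 + (sqrt(5 + 2*216)/3 + (8/3)*10077696)) + 1565 = (3218 + (sqrt(5 + 432)/3 + 26873856)) + 1565 = (3218 + (sqrt(437)/3 + 26873856)) + 1565 = (3218 + (26873856 + sqrt(437)/3)) + 1565 = (26877074 + sqrt(437)/3) + 1565 = 26878639 + sqrt(437)/3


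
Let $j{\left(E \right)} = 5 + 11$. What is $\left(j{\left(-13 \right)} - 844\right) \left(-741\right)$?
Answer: $613548$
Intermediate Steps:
$j{\left(E \right)} = 16$
$\left(j{\left(-13 \right)} - 844\right) \left(-741\right) = \left(16 - 844\right) \left(-741\right) = \left(-828\right) \left(-741\right) = 613548$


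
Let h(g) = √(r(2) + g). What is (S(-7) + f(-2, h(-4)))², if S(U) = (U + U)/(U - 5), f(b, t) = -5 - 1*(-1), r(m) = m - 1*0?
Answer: 289/36 ≈ 8.0278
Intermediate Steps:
r(m) = m (r(m) = m + 0 = m)
h(g) = √(2 + g)
f(b, t) = -4 (f(b, t) = -5 + 1 = -4)
S(U) = 2*U/(-5 + U) (S(U) = (2*U)/(-5 + U) = 2*U/(-5 + U))
(S(-7) + f(-2, h(-4)))² = (2*(-7)/(-5 - 7) - 4)² = (2*(-7)/(-12) - 4)² = (2*(-7)*(-1/12) - 4)² = (7/6 - 4)² = (-17/6)² = 289/36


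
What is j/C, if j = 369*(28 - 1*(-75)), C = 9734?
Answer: 38007/9734 ≈ 3.9046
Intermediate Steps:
j = 38007 (j = 369*(28 + 75) = 369*103 = 38007)
j/C = 38007/9734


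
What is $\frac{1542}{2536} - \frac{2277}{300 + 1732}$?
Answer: $- \frac{330141}{644144} \approx -0.51253$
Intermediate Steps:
$\frac{1542}{2536} - \frac{2277}{300 + 1732} = 1542 \cdot \frac{1}{2536} - \frac{2277}{2032} = \frac{771}{1268} - \frac{2277}{2032} = - \frac{330141}{644144}$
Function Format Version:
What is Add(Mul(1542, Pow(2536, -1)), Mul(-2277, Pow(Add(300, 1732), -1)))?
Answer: Rational(-330141, 644144) ≈ -0.51253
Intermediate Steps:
Add(Mul(1542, Pow(2536, -1)), Mul(-2277, Pow(Add(300, 1732), -1))) = Add(Mul(1542, Rational(1, 2536)), Mul(-2277, Pow(2032, -1))) = Add(Rational(771, 1268), Mul(-2277, Rational(1, 2032))) = Add(Rational(771, 1268), Rational(-2277, 2032)) = Rational(-330141, 644144)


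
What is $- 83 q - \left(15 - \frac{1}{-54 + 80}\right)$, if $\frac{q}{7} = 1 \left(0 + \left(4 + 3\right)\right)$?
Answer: $- \frac{106131}{26} \approx -4082.0$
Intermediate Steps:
$q = 49$ ($q = 7 \cdot 1 \left(0 + \left(4 + 3\right)\right) = 7 \cdot 1 \left(0 + 7\right) = 7 \cdot 1 \cdot 7 = 7 \cdot 7 = 49$)
$- 83 q - \left(15 - \frac{1}{-54 + 80}\right) = \left(-83\right) 49 - \left(15 - \frac{1}{-54 + 80}\right) = -4067 - \left(15 - \frac{1}{26}\right) = -4067 + \left(-15 + \frac{1}{26}\right) = -4067 - \frac{389}{26} = - \frac{106131}{26}$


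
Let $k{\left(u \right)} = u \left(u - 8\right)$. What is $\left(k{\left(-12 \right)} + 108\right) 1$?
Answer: $348$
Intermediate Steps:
$k{\left(u \right)} = u \left(-8 + u\right)$
$\left(k{\left(-12 \right)} + 108\right) 1 = \left(- 12 \left(-8 - 12\right) + 108\right) 1 = \left(\left(-12\right) \left(-20\right) + 108\right) 1 = \left(240 + 108\right) 1 = 348 \cdot 1 = 348$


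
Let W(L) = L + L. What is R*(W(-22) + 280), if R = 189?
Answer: 44604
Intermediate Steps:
W(L) = 2*L
R*(W(-22) + 280) = 189*(2*(-22) + 280) = 189*(-44 + 280) = 189*236 = 44604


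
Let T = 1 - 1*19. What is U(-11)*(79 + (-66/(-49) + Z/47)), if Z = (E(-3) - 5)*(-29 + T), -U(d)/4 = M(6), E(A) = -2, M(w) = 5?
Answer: -85600/49 ≈ -1746.9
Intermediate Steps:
T = -18 (T = 1 - 19 = -18)
U(d) = -20 (U(d) = -4*5 = -20)
Z = 329 (Z = (-2 - 5)*(-29 - 18) = -7*(-47) = 329)
U(-11)*(79 + (-66/(-49) + Z/47)) = -20*(79 + (-66/(-49) + 329/47)) = -20*(79 + (-66*(-1/49) + 329*(1/47))) = -20*(79 + (66/49 + 7)) = -20*(79 + 409/49) = -20*4280/49 = -85600/49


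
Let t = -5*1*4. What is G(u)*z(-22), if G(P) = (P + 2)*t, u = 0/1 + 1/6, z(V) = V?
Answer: 2860/3 ≈ 953.33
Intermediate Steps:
t = -20 (t = -5*4 = -20)
u = ⅙ (u = 0*1 + 1*(⅙) = 0 + ⅙ = ⅙ ≈ 0.16667)
G(P) = -40 - 20*P (G(P) = (P + 2)*(-20) = (2 + P)*(-20) = -40 - 20*P)
G(u)*z(-22) = (-40 - 20*⅙)*(-22) = (-40 - 10/3)*(-22) = -130/3*(-22) = 2860/3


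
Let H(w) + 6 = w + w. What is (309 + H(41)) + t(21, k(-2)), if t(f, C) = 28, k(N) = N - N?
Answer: 413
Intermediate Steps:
k(N) = 0
H(w) = -6 + 2*w (H(w) = -6 + (w + w) = -6 + 2*w)
(309 + H(41)) + t(21, k(-2)) = (309 + (-6 + 2*41)) + 28 = (309 + (-6 + 82)) + 28 = (309 + 76) + 28 = 385 + 28 = 413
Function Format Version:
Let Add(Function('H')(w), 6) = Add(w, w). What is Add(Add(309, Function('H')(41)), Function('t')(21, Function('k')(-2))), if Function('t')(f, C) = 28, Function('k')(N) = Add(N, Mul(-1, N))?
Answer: 413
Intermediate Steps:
Function('k')(N) = 0
Function('H')(w) = Add(-6, Mul(2, w)) (Function('H')(w) = Add(-6, Add(w, w)) = Add(-6, Mul(2, w)))
Add(Add(309, Function('H')(41)), Function('t')(21, Function('k')(-2))) = Add(Add(309, Add(-6, Mul(2, 41))), 28) = Add(Add(309, Add(-6, 82)), 28) = Add(Add(309, 76), 28) = Add(385, 28) = 413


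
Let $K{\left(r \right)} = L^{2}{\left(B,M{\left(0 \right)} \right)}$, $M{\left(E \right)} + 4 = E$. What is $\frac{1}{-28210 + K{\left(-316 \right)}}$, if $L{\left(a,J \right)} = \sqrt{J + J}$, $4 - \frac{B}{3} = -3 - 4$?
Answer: $- \frac{1}{28218} \approx -3.5438 \cdot 10^{-5}$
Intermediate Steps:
$M{\left(E \right)} = -4 + E$
$B = 33$ ($B = 12 - 3 \left(-3 - 4\right) = 12 - -21 = 12 + 21 = 33$)
$L{\left(a,J \right)} = \sqrt{2} \sqrt{J}$ ($L{\left(a,J \right)} = \sqrt{2 J} = \sqrt{2} \sqrt{J}$)
$K{\left(r \right)} = -8$ ($K{\left(r \right)} = \left(\sqrt{2} \sqrt{-4 + 0}\right)^{2} = \left(\sqrt{2} \sqrt{-4}\right)^{2} = \left(\sqrt{2} \cdot 2 i\right)^{2} = \left(2 i \sqrt{2}\right)^{2} = -8$)
$\frac{1}{-28210 + K{\left(-316 \right)}} = \frac{1}{-28210 - 8} = \frac{1}{-28218} = - \frac{1}{28218}$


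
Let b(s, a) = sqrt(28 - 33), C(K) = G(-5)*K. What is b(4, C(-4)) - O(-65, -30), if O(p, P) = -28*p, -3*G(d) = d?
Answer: -1820 + I*sqrt(5) ≈ -1820.0 + 2.2361*I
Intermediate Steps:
G(d) = -d/3
C(K) = 5*K/3 (C(K) = (-1/3*(-5))*K = 5*K/3)
b(s, a) = I*sqrt(5) (b(s, a) = sqrt(-5) = I*sqrt(5))
b(4, C(-4)) - O(-65, -30) = I*sqrt(5) - (-28)*(-65) = I*sqrt(5) - 1*1820 = I*sqrt(5) - 1820 = -1820 + I*sqrt(5)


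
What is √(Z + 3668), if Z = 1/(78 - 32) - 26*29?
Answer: √6166070/46 ≈ 53.982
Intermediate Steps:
Z = -34683/46 (Z = 1/46 - 754 = -34683/46 ≈ -753.98)
√(Z + 3668) = √(-34683/46 + 3668) = √(134045/46) = √6166070/46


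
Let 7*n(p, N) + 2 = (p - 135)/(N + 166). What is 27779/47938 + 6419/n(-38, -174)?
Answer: 17236346535/7526266 ≈ 2290.2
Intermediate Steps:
n(p, N) = -2/7 + (-135 + p)/(7*(166 + N)) (n(p, N) = -2/7 + ((p - 135)/(N + 166))/7 = -2/7 + ((-135 + p)/(166 + N))/7 = -2/7 + (-135 + p)/(7*(166 + N)))
27779/47938 + 6419/n(-38, -174) = 27779/47938 + 6419/(((-467 - 38 - 2*(-174))/(7*(166 - 174)))) = 27779*(1/47938) + 6419/(((⅐)*(-467 - 38 + 348)/(-8))) = 27779/47938 + 6419/(((⅐)*(-⅛)*(-157))) = 27779/47938 + 6419/(157/56) = 27779/47938 + 6419*(56/157) = 27779/47938 + 359464/157 = 17236346535/7526266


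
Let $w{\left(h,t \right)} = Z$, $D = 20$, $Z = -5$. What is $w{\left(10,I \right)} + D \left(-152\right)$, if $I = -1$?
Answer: $-3045$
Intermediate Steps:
$w{\left(h,t \right)} = -5$
$w{\left(10,I \right)} + D \left(-152\right) = -5 + 20 \left(-152\right) = -5 - 3040 = -3045$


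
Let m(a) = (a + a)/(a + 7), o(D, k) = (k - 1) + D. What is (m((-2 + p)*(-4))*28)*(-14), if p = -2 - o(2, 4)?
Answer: -28224/43 ≈ -656.37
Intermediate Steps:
o(D, k) = -1 + D + k (o(D, k) = (-1 + k) + D = -1 + D + k)
p = -7 (p = -2 - (-1 + 2 + 4) = -2 - 1*5 = -2 - 5 = -7)
m(a) = 2*a/(7 + a) (m(a) = (2*a)/(7 + a) = 2*a/(7 + a))
(m((-2 + p)*(-4))*28)*(-14) = ((2*((-2 - 7)*(-4))/(7 + (-2 - 7)*(-4)))*28)*(-14) = ((2*(-9*(-4))/(7 - 9*(-4)))*28)*(-14) = ((2*36/(7 + 36))*28)*(-14) = ((2*36/43)*28)*(-14) = ((2*36*(1/43))*28)*(-14) = ((72/43)*28)*(-14) = (2016/43)*(-14) = -28224/43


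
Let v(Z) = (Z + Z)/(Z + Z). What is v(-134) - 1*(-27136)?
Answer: 27137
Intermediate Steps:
v(Z) = 1 (v(Z) = (2*Z)/((2*Z)) = (2*Z)*(1/(2*Z)) = 1)
v(-134) - 1*(-27136) = 1 - 1*(-27136) = 1 + 27136 = 27137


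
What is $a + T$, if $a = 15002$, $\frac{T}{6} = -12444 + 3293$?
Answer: $-39904$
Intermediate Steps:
$T = -54906$ ($T = 6 \left(-12444 + 3293\right) = 6 \left(-9151\right) = -54906$)
$a + T = 15002 - 54906 = -39904$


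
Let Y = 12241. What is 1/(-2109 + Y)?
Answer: 1/10132 ≈ 9.8697e-5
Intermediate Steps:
1/(-2109 + Y) = 1/(-2109 + 12241) = 1/10132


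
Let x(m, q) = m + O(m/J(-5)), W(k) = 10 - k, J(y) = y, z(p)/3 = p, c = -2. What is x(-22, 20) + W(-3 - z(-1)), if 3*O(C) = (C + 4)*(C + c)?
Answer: -132/25 ≈ -5.2800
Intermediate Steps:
z(p) = 3*p
O(C) = (-2 + C)*(4 + C)/3 (O(C) = ((C + 4)*(C - 2))/3 = ((4 + C)*(-2 + C))/3 = ((-2 + C)*(4 + C))/3 = (-2 + C)*(4 + C)/3)
x(m, q) = -8/3 + m**2/75 + 13*m/15 (x(m, q) = m + (-8/3 + (m/(-5))**2/3 + 2*(m/(-5))/3) = m + (-8/3 + (m*(-1/5))**2/3 + 2*(m*(-1/5))/3) = m + (-8/3 + (-m/5)**2/3 + 2*(-m/5)/3) = m + (-8/3 + (m**2/25)/3 - 2*m/15) = m + (-8/3 + m**2/75 - 2*m/15) = m + (-8/3 - 2*m/15 + m**2/75) = -8/3 + m**2/75 + 13*m/15)
x(-22, 20) + W(-3 - z(-1)) = (-8/3 + (1/75)*(-22)**2 + (13/15)*(-22)) + (10 - (-3 - 3*(-1))) = (-8/3 + (1/75)*484 - 286/15) + (10 - (-3 - 1*(-3))) = (-8/3 + 484/75 - 286/15) + (10 - (-3 + 3)) = -382/25 + (10 - 1*0) = -382/25 + (10 + 0) = -382/25 + 10 = -132/25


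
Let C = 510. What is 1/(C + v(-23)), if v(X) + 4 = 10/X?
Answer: 23/11628 ≈ 0.0019780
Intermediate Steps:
v(X) = -4 + 10/X
1/(C + v(-23)) = 1/(510 + (-4 + 10/(-23))) = 1/(510 + (-4 + 10*(-1/23))) = 1/(510 + (-4 - 10/23)) = 1/(510 - 102/23) = 1/(11628/23) = 23/11628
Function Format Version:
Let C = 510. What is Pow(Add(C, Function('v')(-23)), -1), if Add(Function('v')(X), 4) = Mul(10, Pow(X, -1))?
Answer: Rational(23, 11628) ≈ 0.0019780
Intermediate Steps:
Function('v')(X) = Add(-4, Mul(10, Pow(X, -1)))
Pow(Add(C, Function('v')(-23)), -1) = Pow(Add(510, Add(-4, Mul(10, Pow(-23, -1)))), -1) = Pow(Add(510, Add(-4, Mul(10, Rational(-1, 23)))), -1) = Pow(Add(510, Add(-4, Rational(-10, 23))), -1) = Pow(Add(510, Rational(-102, 23)), -1) = Pow(Rational(11628, 23), -1) = Rational(23, 11628)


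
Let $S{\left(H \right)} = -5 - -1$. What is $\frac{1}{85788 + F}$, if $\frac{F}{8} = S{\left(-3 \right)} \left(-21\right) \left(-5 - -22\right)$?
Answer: $\frac{1}{97212} \approx 1.0287 \cdot 10^{-5}$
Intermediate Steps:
$S{\left(H \right)} = -4$ ($S{\left(H \right)} = -5 + 1 = -4$)
$F = 11424$ ($F = 8 \left(-4\right) \left(-21\right) \left(-5 - -22\right) = 8 \cdot 84 \left(-5 + 22\right) = 8 \cdot 84 \cdot 17 = 8 \cdot 1428 = 11424$)
$\frac{1}{85788 + F} = \frac{1}{85788 + 11424} = \frac{1}{97212}$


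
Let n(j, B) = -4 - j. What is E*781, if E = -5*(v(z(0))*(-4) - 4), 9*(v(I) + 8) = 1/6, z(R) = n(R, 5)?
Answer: -2944370/27 ≈ -1.0905e+5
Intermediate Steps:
z(R) = -4 - R
v(I) = -431/54 (v(I) = -8 + (⅑)/6 = -8 + (⅑)*(⅙) = -8 + 1/54 = -431/54)
E = -3770/27 (E = -5*(-431/54*(-4) - 4) = -5*(862/27 - 4) = -5*754/27 = -3770/27 ≈ -139.63)
E*781 = -3770/27*781 = -2944370/27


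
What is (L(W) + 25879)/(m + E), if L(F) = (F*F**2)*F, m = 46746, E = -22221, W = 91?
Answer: 13720168/4905 ≈ 2797.2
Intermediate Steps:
L(F) = F**4 (L(F) = F**3*F = F**4)
(L(W) + 25879)/(m + E) = (91**4 + 25879)/(46746 - 22221) = (68574961 + 25879)/24525 = 68600840*(1/24525) = 13720168/4905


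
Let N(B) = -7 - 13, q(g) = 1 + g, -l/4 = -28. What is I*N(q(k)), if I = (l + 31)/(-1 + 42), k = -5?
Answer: -2860/41 ≈ -69.756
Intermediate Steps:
l = 112 (l = -4*(-28) = 112)
N(B) = -20
I = 143/41 (I = (112 + 31)/(-1 + 42) = 143/41 ≈ 3.4878)
I*N(q(k)) = (143/41)*(-20) = -2860/41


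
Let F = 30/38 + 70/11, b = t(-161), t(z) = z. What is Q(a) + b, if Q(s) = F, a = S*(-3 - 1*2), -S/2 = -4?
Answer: -32154/209 ≈ -153.85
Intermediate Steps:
S = 8 (S = -2*(-4) = 8)
b = -161
a = -40 (a = 8*(-3 - 1*2) = 8*(-3 - 2) = 8*(-5) = -40)
F = 1495/209 (F = 30*(1/38) + 70*(1/11) = 15/19 + 70/11 = 1495/209 ≈ 7.1531)
Q(s) = 1495/209
Q(a) + b = 1495/209 - 161 = -32154/209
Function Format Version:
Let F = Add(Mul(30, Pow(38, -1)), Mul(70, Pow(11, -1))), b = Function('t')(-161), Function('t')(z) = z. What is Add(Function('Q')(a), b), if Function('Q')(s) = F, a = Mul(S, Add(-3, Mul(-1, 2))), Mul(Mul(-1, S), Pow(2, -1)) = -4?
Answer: Rational(-32154, 209) ≈ -153.85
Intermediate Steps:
S = 8 (S = Mul(-2, -4) = 8)
b = -161
a = -40 (a = Mul(8, Add(-3, Mul(-1, 2))) = Mul(8, Add(-3, -2)) = Mul(8, -5) = -40)
F = Rational(1495, 209) (F = Add(Mul(30, Rational(1, 38)), Mul(70, Rational(1, 11))) = Add(Rational(15, 19), Rational(70, 11)) = Rational(1495, 209) ≈ 7.1531)
Function('Q')(s) = Rational(1495, 209)
Add(Function('Q')(a), b) = Add(Rational(1495, 209), -161) = Rational(-32154, 209)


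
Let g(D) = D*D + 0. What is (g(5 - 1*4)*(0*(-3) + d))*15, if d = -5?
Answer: -75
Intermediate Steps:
g(D) = D² (g(D) = D² + 0 = D²)
(g(5 - 1*4)*(0*(-3) + d))*15 = ((5 - 1*4)²*(0*(-3) - 5))*15 = ((5 - 4)²*(0 - 5))*15 = (1²*(-5))*15 = (1*(-5))*15 = -5*15 = -75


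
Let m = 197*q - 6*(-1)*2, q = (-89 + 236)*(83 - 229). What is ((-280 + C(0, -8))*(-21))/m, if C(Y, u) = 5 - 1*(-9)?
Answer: -931/704667 ≈ -0.0013212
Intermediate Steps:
C(Y, u) = 14 (C(Y, u) = 5 + 9 = 14)
q = -21462 (q = 147*(-146) = -21462)
m = -4228002 (m = 197*(-21462) - 6*(-1)*2 = -4228014 + 6*2 = -4228014 + 12 = -4228002)
((-280 + C(0, -8))*(-21))/m = ((-280 + 14)*(-21))/(-4228002) = -266*(-21)*(-1/4228002) = 5586*(-1/4228002) = -931/704667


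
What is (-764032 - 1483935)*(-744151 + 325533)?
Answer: 941039449606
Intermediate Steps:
(-764032 - 1483935)*(-744151 + 325533) = -2247967*(-418618) = 941039449606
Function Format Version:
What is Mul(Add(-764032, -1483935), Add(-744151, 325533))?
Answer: 941039449606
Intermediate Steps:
Mul(Add(-764032, -1483935), Add(-744151, 325533)) = Mul(-2247967, -418618) = 941039449606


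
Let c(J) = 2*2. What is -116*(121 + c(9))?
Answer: -14500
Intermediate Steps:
c(J) = 4
-116*(121 + c(9)) = -116*(121 + 4) = -116*125 = -14500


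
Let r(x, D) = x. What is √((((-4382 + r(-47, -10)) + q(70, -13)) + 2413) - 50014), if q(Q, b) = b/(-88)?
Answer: 17*I*√348546/44 ≈ 228.1*I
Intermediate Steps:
q(Q, b) = -b/88 (q(Q, b) = b*(-1/88) = -b/88)
√((((-4382 + r(-47, -10)) + q(70, -13)) + 2413) - 50014) = √((((-4382 - 47) - 1/88*(-13)) + 2413) - 50014) = √(((-4429 + 13/88) + 2413) - 50014) = √((-389739/88 + 2413) - 50014) = √(-177395/88 - 50014) = √(-4578627/88) = 17*I*√348546/44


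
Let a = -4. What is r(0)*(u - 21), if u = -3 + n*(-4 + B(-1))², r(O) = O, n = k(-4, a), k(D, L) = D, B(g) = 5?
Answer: 0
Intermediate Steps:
n = -4
u = -7 (u = -3 - 4*(-4 + 5)² = -3 - 4*1² = -3 - 4*1 = -3 - 4 = -7)
r(0)*(u - 21) = 0*(-7 - 21) = 0*(-28) = 0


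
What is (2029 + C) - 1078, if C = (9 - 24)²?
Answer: 1176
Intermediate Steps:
C = 225 (C = (-15)² = 225)
(2029 + C) - 1078 = (2029 + 225) - 1078 = 2254 - 1078 = 1176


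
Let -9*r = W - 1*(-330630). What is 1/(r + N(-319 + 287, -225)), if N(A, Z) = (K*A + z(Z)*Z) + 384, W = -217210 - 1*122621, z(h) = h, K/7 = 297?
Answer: -3/43490 ≈ -6.8981e-5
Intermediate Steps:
K = 2079 (K = 7*297 = 2079)
W = -339831 (W = -217210 - 122621 = -339831)
N(A, Z) = 384 + Z² + 2079*A (N(A, Z) = (2079*A + Z*Z) + 384 = (2079*A + Z²) + 384 = (Z² + 2079*A) + 384 = 384 + Z² + 2079*A)
r = 3067/3 (r = -(-339831 - 1*(-330630))/9 = -(-339831 + 330630)/9 = -⅑*(-9201) = 3067/3 ≈ 1022.3)
1/(r + N(-319 + 287, -225)) = 1/(3067/3 + (384 + (-225)² + 2079*(-319 + 287))) = 1/(3067/3 + (384 + 50625 + 2079*(-32))) = 1/(3067/3 + (384 + 50625 - 66528)) = 1/(3067/3 - 15519) = 1/(-43490/3) = -3/43490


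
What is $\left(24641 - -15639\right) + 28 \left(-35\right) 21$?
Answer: $19700$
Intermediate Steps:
$\left(24641 - -15639\right) + 28 \left(-35\right) 21 = \left(24641 + 15639\right) - 20580 = 40280 - 20580 = 19700$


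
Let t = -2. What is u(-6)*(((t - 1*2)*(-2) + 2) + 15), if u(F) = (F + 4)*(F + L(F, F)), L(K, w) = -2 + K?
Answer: 700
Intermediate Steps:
u(F) = (-2 + 2*F)*(4 + F) (u(F) = (F + 4)*(F + (-2 + F)) = (4 + F)*(-2 + 2*F) = (-2 + 2*F)*(4 + F))
u(-6)*(((t - 1*2)*(-2) + 2) + 15) = (-8 + 2*(-6)**2 + 6*(-6))*(((-2 - 1*2)*(-2) + 2) + 15) = (-8 + 2*36 - 36)*(((-2 - 2)*(-2) + 2) + 15) = (-8 + 72 - 36)*((-4*(-2) + 2) + 15) = 28*((8 + 2) + 15) = 28*(10 + 15) = 28*25 = 700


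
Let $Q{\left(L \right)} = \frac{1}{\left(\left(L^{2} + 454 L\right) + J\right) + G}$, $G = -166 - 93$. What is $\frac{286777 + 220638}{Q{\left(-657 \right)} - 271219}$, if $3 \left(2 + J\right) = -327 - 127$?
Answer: $- \frac{202395665540}{108182749841} \approx -1.8709$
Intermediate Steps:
$G = -259$
$J = - \frac{460}{3}$ ($J = -2 + \frac{-327 - 127}{3} = -2 + \frac{1}{3} \left(-454\right) = -2 - \frac{454}{3} = - \frac{460}{3} \approx -153.33$)
$Q{\left(L \right)} = \frac{1}{- \frac{1237}{3} + L^{2} + 454 L}$ ($Q{\left(L \right)} = \frac{1}{\left(\left(L^{2} + 454 L\right) - \frac{460}{3}\right) - 259} = \frac{1}{\left(- \frac{460}{3} + L^{2} + 454 L\right) - 259} = \frac{1}{- \frac{1237}{3} + L^{2} + 454 L}$)
$\frac{286777 + 220638}{Q{\left(-657 \right)} - 271219} = \frac{286777 + 220638}{\frac{3}{-1237 + 3 \left(-657\right)^{2} + 1362 \left(-657\right)} - 271219} = \frac{507415}{\frac{3}{-1237 + 3 \cdot 431649 - 894834} - 271219} = \frac{507415}{\frac{3}{-1237 + 1294947 - 894834} - 271219} = \frac{507415}{\frac{3}{398876} - 271219} = \frac{507415}{- \frac{108182749841}{398876}} = 507415 \left(- \frac{398876}{108182749841}\right) = - \frac{202395665540}{108182749841}$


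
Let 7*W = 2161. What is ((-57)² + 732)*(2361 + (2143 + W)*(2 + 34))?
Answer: 2525383179/7 ≈ 3.6077e+8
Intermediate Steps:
W = 2161/7 (W = (⅐)*2161 = 2161/7 ≈ 308.71)
((-57)² + 732)*(2361 + (2143 + W)*(2 + 34)) = ((-57)² + 732)*(2361 + (2143 + 2161/7)*(2 + 34)) = (3249 + 732)*(2361 + (17162/7)*36) = 3981*(2361 + 617832/7) = 3981*(634359/7) = 2525383179/7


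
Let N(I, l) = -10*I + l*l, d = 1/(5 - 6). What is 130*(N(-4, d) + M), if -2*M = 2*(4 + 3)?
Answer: 4420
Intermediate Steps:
M = -7 (M = -(4 + 3) = -7 ≈ -7.0000)
d = -1 (d = 1/(-1) = -1)
N(I, l) = l² - 10*I (N(I, l) = -10*I + l² = l² - 10*I)
130*(N(-4, d) + M) = 130*(((-1)² - 10*(-4)) - 7) = 130*((1 + 40) - 7) = 130*(41 - 7) = 130*34 = 4420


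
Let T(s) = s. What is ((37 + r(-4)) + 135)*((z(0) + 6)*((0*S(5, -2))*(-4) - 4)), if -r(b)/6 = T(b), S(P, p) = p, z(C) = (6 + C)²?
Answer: -32928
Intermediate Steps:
r(b) = -6*b
((37 + r(-4)) + 135)*((z(0) + 6)*((0*S(5, -2))*(-4) - 4)) = ((37 - 6*(-4)) + 135)*(((6 + 0)² + 6)*((0*(-2))*(-4) - 4)) = ((37 + 24) + 135)*((6² + 6)*(0*(-4) - 4)) = (61 + 135)*((36 + 6)*(0 - 4)) = 196*(42*(-4)) = 196*(-168) = -32928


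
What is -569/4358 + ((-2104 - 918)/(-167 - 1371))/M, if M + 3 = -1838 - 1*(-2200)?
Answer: -150499461/1203117418 ≈ -0.12509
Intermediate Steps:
M = 359 (M = -3 + (-1838 - 1*(-2200)) = -3 + (-1838 + 2200) = -3 + 362 = 359)
-569/4358 + ((-2104 - 918)/(-167 - 1371))/M = -569/4358 + ((-2104 - 918)/(-167 - 1371))/359 = -569*1/4358 - 3022/(-1538)*(1/359) = -569/4358 - 3022*(-1/1538)*(1/359) = -569/4358 + (1511/769)*(1/359) = -569/4358 + 1511/276071 = -150499461/1203117418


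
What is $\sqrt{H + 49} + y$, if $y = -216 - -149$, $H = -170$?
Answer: $-67 + 11 i \approx -67.0 + 11.0 i$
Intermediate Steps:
$y = -67$ ($y = -216 + 149 = -67$)
$\sqrt{H + 49} + y = \sqrt{-170 + 49} - 67 = \sqrt{-121} - 67 = 11 i - 67 = -67 + 11 i$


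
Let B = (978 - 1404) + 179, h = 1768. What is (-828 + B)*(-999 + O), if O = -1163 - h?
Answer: 4224750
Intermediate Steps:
B = -247 (B = -426 + 179 = -247)
O = -2931 (O = -1163 - 1*1768 = -1163 - 1768 = -2931)
(-828 + B)*(-999 + O) = (-828 - 247)*(-999 - 2931) = -1075*(-3930) = 4224750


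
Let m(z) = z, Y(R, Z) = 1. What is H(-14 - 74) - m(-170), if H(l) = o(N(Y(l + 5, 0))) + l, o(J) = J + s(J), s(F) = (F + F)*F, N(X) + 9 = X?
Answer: 202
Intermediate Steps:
N(X) = -9 + X
s(F) = 2*F² (s(F) = (2*F)*F = 2*F²)
o(J) = J + 2*J²
H(l) = 120 + l (H(l) = (-9 + 1)*(1 + 2*(-9 + 1)) + l = -8*(1 + 2*(-8)) + l = -8*(1 - 16) + l = -8*(-15) + l = 120 + l)
H(-14 - 74) - m(-170) = (120 + (-14 - 74)) - 1*(-170) = (120 - 88) + 170 = 32 + 170 = 202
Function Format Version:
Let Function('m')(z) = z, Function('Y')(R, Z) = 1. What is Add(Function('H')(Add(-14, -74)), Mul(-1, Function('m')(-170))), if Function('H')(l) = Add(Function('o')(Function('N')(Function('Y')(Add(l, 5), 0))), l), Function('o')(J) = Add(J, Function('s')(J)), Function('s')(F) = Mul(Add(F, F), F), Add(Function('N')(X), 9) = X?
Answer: 202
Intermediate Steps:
Function('N')(X) = Add(-9, X)
Function('s')(F) = Mul(2, Pow(F, 2)) (Function('s')(F) = Mul(Mul(2, F), F) = Mul(2, Pow(F, 2)))
Function('o')(J) = Add(J, Mul(2, Pow(J, 2)))
Function('H')(l) = Add(120, l) (Function('H')(l) = Add(Mul(Add(-9, 1), Add(1, Mul(2, Add(-9, 1)))), l) = Add(Mul(-8, Add(1, Mul(2, -8))), l) = Add(Mul(-8, Add(1, -16)), l) = Add(Mul(-8, -15), l) = Add(120, l))
Add(Function('H')(Add(-14, -74)), Mul(-1, Function('m')(-170))) = Add(Add(120, Add(-14, -74)), Mul(-1, -170)) = Add(Add(120, -88), 170) = Add(32, 170) = 202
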